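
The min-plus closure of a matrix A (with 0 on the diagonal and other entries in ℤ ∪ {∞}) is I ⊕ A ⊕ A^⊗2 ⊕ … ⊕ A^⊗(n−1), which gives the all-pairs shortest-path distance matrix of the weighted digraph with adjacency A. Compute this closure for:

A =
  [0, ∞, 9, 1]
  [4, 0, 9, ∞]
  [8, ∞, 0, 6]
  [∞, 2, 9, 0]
Closure =
  [0, 3, 9, 1]
  [4, 0, 9, 5]
  [8, 8, 0, 6]
  [6, 2, 9, 0]

This is the Floyd-Warshall all-pairs shortest-path computation. For each intermediate vertex k = 0, 1, …, 3, update dist[i][j] ← min(dist[i][j], dist[i][k] + dist[k][j]). The final matrix gives, for each (i, j), the minimum total weight of any directed path from i to j (possibly empty when i = j).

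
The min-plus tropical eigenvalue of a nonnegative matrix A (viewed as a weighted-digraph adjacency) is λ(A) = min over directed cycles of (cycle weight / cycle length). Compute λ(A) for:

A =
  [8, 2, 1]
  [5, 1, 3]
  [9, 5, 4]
λ(A) = 1

Enumerate directed cycles and compute their means (weight / length). Sample:
  cycle 0 → 0: weight = 8, length = 1, mean = 8/1 ≈ 8.000
  cycle 1 → 1: weight = 1, length = 1, mean = 1/1 ≈ 1.000
  cycle 2 → 2: weight = 4, length = 1, mean = 4/1 ≈ 4.000
  cycle 0 → 1 → 0: weight = 7, length = 2, mean = 7/2 ≈ 3.500
  cycle 0 → 2 → 0: weight = 10, length = 2, mean = 10/2 ≈ 5.000
  cycle 1 → 0 → 1: weight = 7, length = 2, mean = 7/2 ≈ 3.500
Minimum mean = 1.000, attained e.g. along the cycle 1 → 1 with weight 1 and length 1. So λ(A) = 1/1 = 1.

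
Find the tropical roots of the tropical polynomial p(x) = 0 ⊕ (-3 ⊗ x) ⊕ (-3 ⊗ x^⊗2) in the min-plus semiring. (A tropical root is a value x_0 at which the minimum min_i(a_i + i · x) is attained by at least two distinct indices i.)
Roots: {0, 3}

Each tropical root is a break point of the lower envelope of the lines y = a_i + i · x (there are 3 lines, with slopes 0, 1, ..., 2). Only the lines that attain the minimum somewhere contribute to roots; other lines are dominated. Here the surviving (envelope) indices are i = 2, i = 1, i = 0.
Intersections between consecutive envelope lines give the roots: for adjacent envelope indices i < j the intersection is x = (a_i − a_j) / (j − i). Reading off the sorted break points: {0, 3}.
Verification: at each break x_0, at least two indices attain the minimum of min_i(a_i + i · x_0).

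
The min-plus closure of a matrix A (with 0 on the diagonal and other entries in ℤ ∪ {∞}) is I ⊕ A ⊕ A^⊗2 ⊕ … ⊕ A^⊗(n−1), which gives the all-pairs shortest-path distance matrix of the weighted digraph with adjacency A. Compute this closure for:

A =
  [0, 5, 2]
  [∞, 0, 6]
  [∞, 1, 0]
Closure =
  [0, 3, 2]
  [∞, 0, 6]
  [∞, 1, 0]

This is the Floyd-Warshall all-pairs shortest-path computation. For each intermediate vertex k = 0, 1, …, 2, update dist[i][j] ← min(dist[i][j], dist[i][k] + dist[k][j]). The final matrix gives, for each (i, j), the minimum total weight of any directed path from i to j (possibly empty when i = j).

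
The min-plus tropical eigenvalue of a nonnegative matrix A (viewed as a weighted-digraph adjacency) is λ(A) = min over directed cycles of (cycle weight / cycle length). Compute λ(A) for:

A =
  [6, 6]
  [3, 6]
λ(A) = 9/2

Enumerate directed cycles and compute their means (weight / length). Sample:
  cycle 0 → 0: weight = 6, length = 1, mean = 6/1 ≈ 6.000
  cycle 1 → 1: weight = 6, length = 1, mean = 6/1 ≈ 6.000
  cycle 0 → 1 → 0: weight = 9, length = 2, mean = 9/2 ≈ 4.500
  cycle 1 → 0 → 1: weight = 9, length = 2, mean = 9/2 ≈ 4.500
Minimum mean = 4.500, attained e.g. along the cycle 0 → 1 → 0 with weight 9 and length 2. So λ(A) = 9/2 = 9/2.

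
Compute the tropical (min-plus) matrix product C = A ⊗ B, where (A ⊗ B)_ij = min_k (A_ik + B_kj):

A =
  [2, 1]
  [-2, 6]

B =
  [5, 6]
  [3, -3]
A ⊗ B =
  [4, -2]
  [3, 3]

Apply the min-plus product entry-by-entry:
  C[0][0] = min over k of (A[0][0] + B[0][0] = 2 + 5 = 7, A[0][1] + B[1][0] = 1 + 3 = 4) = 4 (attained at k = 1)
  C[0][1] = min over k of (A[0][0] + B[0][1] = 2 + 6 = 8, A[0][1] + B[1][1] = 1 + -3 = -2) = -2 (attained at k = 1)
  C[1][0] = min over k of (A[1][0] + B[0][0] = -2 + 5 = 3, A[1][1] + B[1][0] = 6 + 3 = 9) = 3 (attained at k = 0)
  C[1][1] = min over k of (A[1][0] + B[0][1] = -2 + 6 = 4, A[1][1] + B[1][1] = 6 + -3 = 3) = 3 (attained at k = 1)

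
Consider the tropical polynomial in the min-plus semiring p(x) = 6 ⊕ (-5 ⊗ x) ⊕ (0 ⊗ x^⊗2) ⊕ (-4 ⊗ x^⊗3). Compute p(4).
p(4) = -1

A tropical monomial a ⊗ x^⊗i evaluates to a + i · x. Evaluating each term at x = 4:
  Term 0 contributes 6 + 0 · 4 = 6
  Term 1 contributes -5 + 1 · 4 = -1
  Term 2 contributes 0 + 2 · 4 = 8
  Term 3 contributes -4 + 3 · 4 = 8
p(4) = ⊕ of these = min[6, -1, 8, 8] = -1.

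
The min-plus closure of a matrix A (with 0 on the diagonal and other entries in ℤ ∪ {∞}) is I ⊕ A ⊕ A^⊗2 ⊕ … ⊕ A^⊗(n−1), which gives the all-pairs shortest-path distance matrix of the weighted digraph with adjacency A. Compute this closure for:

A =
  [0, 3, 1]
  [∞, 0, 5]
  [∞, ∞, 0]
Closure =
  [0, 3, 1]
  [∞, 0, 5]
  [∞, ∞, 0]

This is the Floyd-Warshall all-pairs shortest-path computation. For each intermediate vertex k = 0, 1, …, 2, update dist[i][j] ← min(dist[i][j], dist[i][k] + dist[k][j]). The final matrix gives, for each (i, j), the minimum total weight of any directed path from i to j (possibly empty when i = j).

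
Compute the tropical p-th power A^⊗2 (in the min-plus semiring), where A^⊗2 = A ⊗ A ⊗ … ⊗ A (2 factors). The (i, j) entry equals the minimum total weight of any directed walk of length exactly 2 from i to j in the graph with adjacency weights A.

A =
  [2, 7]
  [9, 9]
A^⊗2 =
  [4, 9]
  [11, 16]

Each entry (A^⊗2)_ij equals the minimum over all length-2 walks i = v_0 → v_1 → … → v_2 = j of Σ_t A[v_t][v_{t+1}]. For example, for (i, j) = (0, 1) we minimise over 2 possible intermediate vertex sequences; the minimum is 9, attained along the walk 0 → 0 → 1.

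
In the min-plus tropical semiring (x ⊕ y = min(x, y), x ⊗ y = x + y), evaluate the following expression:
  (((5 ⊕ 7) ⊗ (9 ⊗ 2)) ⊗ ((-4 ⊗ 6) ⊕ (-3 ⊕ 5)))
(((5 ⊕ 7) ⊗ (9 ⊗ 2)) ⊗ ((-4 ⊗ 6) ⊕ (-3 ⊕ 5))) = 13

Expand innermost to outermost. Recall ⊕ takes the minimum of its arguments and ⊗ takes their sum. Working out the expression (((5 ⊕ 7) ⊗ (9 ⊗ 2)) ⊗ ((-4 ⊗ 6) ⊕ (-3 ⊕ 5))) gives 13.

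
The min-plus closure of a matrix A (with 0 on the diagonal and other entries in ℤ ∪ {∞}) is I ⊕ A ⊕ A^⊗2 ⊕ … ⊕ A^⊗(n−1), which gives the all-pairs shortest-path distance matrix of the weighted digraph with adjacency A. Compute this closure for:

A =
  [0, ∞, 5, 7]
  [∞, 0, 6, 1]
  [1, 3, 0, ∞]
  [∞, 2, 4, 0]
Closure =
  [0, 8, 5, 7]
  [6, 0, 5, 1]
  [1, 3, 0, 4]
  [5, 2, 4, 0]

This is the Floyd-Warshall all-pairs shortest-path computation. For each intermediate vertex k = 0, 1, …, 3, update dist[i][j] ← min(dist[i][j], dist[i][k] + dist[k][j]). The final matrix gives, for each (i, j), the minimum total weight of any directed path from i to j (possibly empty when i = j).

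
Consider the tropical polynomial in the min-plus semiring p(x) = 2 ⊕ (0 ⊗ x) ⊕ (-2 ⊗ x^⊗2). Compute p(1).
p(1) = 0

A tropical monomial a ⊗ x^⊗i evaluates to a + i · x. Evaluating each term at x = 1:
  Term 0 contributes 2 + 0 · 1 = 2
  Term 1 contributes 0 + 1 · 1 = 1
  Term 2 contributes -2 + 2 · 1 = 0
p(1) = ⊕ of these = min[2, 1, 0] = 0.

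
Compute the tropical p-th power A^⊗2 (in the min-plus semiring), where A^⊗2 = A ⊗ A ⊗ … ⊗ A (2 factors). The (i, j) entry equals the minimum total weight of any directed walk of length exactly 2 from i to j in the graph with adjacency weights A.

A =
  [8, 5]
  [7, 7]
A^⊗2 =
  [12, 12]
  [14, 12]

Each entry (A^⊗2)_ij equals the minimum over all length-2 walks i = v_0 → v_1 → … → v_2 = j of Σ_t A[v_t][v_{t+1}]. For example, for (i, j) = (0, 1) we minimise over 2 possible intermediate vertex sequences; the minimum is 12, attained along the walk 0 → 1 → 1.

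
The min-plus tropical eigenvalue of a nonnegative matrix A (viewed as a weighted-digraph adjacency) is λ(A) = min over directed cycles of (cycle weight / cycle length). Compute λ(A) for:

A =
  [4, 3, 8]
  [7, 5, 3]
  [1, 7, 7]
λ(A) = 7/3

Enumerate directed cycles and compute their means (weight / length). Sample:
  cycle 0 → 0: weight = 4, length = 1, mean = 4/1 ≈ 4.000
  cycle 1 → 1: weight = 5, length = 1, mean = 5/1 ≈ 5.000
  cycle 2 → 2: weight = 7, length = 1, mean = 7/1 ≈ 7.000
  cycle 0 → 1 → 0: weight = 10, length = 2, mean = 10/2 ≈ 5.000
  cycle 0 → 2 → 0: weight = 9, length = 2, mean = 9/2 ≈ 4.500
  cycle 1 → 0 → 1: weight = 10, length = 2, mean = 10/2 ≈ 5.000
Minimum mean = 2.333, attained e.g. along the cycle 0 → 1 → 2 → 0 with weight 7 and length 3. So λ(A) = 7/3 = 7/3.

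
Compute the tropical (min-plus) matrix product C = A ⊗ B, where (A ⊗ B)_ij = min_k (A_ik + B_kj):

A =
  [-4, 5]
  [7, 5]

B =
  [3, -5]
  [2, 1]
A ⊗ B =
  [-1, -9]
  [7, 2]

Apply the min-plus product entry-by-entry:
  C[0][0] = min over k of (A[0][0] + B[0][0] = -4 + 3 = -1, A[0][1] + B[1][0] = 5 + 2 = 7) = -1 (attained at k = 0)
  C[0][1] = min over k of (A[0][0] + B[0][1] = -4 + -5 = -9, A[0][1] + B[1][1] = 5 + 1 = 6) = -9 (attained at k = 0)
  C[1][0] = min over k of (A[1][0] + B[0][0] = 7 + 3 = 10, A[1][1] + B[1][0] = 5 + 2 = 7) = 7 (attained at k = 1)
  C[1][1] = min over k of (A[1][0] + B[0][1] = 7 + -5 = 2, A[1][1] + B[1][1] = 5 + 1 = 6) = 2 (attained at k = 0)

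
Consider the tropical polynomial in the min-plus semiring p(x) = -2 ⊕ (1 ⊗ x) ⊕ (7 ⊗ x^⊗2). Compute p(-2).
p(-2) = -2

A tropical monomial a ⊗ x^⊗i evaluates to a + i · x. Evaluating each term at x = -2:
  Term 0 contributes -2 + 0 · -2 = -2
  Term 1 contributes 1 + 1 · -2 = -1
  Term 2 contributes 7 + 2 · -2 = 3
p(-2) = ⊕ of these = min[-2, -1, 3] = -2.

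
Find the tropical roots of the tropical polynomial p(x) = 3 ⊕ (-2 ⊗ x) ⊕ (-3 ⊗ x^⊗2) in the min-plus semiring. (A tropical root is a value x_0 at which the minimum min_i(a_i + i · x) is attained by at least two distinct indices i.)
Roots: {1, 5}

Each tropical root is a break point of the lower envelope of the lines y = a_i + i · x (there are 3 lines, with slopes 0, 1, ..., 2). Only the lines that attain the minimum somewhere contribute to roots; other lines are dominated. Here the surviving (envelope) indices are i = 2, i = 1, i = 0.
Intersections between consecutive envelope lines give the roots: for adjacent envelope indices i < j the intersection is x = (a_i − a_j) / (j − i). Reading off the sorted break points: {1, 5}.
Verification: at each break x_0, at least two indices attain the minimum of min_i(a_i + i · x_0).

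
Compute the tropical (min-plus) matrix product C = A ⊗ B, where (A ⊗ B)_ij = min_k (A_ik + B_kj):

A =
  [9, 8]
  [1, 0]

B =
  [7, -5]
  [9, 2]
A ⊗ B =
  [16, 4]
  [8, -4]

Apply the min-plus product entry-by-entry:
  C[0][0] = min over k of (A[0][0] + B[0][0] = 9 + 7 = 16, A[0][1] + B[1][0] = 8 + 9 = 17) = 16 (attained at k = 0)
  C[0][1] = min over k of (A[0][0] + B[0][1] = 9 + -5 = 4, A[0][1] + B[1][1] = 8 + 2 = 10) = 4 (attained at k = 0)
  C[1][0] = min over k of (A[1][0] + B[0][0] = 1 + 7 = 8, A[1][1] + B[1][0] = 0 + 9 = 9) = 8 (attained at k = 0)
  C[1][1] = min over k of (A[1][0] + B[0][1] = 1 + -5 = -4, A[1][1] + B[1][1] = 0 + 2 = 2) = -4 (attained at k = 0)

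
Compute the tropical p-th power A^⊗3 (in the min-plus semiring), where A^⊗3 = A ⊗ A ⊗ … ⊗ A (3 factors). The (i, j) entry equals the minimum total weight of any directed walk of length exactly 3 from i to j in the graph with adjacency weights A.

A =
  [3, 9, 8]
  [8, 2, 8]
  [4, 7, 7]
A^⊗3 =
  [9, 13, 14]
  [12, 6, 12]
  [10, 11, 15]

Each entry (A^⊗3)_ij equals the minimum over all length-3 walks i = v_0 → v_1 → … → v_3 = j of Σ_t A[v_t][v_{t+1}]. For example, for (i, j) = (0, 2) we minimise over 9 possible intermediate vertex sequences; the minimum is 14, attained along the walk 0 → 0 → 0 → 2.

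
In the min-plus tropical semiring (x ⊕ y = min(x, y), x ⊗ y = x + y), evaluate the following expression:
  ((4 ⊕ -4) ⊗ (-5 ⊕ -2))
((4 ⊕ -4) ⊗ (-5 ⊕ -2)) = -9

Expand innermost to outermost. Recall ⊕ takes the minimum of its arguments and ⊗ takes their sum. Working out the expression ((4 ⊕ -4) ⊗ (-5 ⊕ -2)) gives -9.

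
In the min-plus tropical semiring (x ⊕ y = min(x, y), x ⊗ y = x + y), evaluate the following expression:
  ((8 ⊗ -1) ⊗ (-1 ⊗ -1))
((8 ⊗ -1) ⊗ (-1 ⊗ -1)) = 5

Expand innermost to outermost. Recall ⊕ takes the minimum of its arguments and ⊗ takes their sum. Working out the expression ((8 ⊗ -1) ⊗ (-1 ⊗ -1)) gives 5.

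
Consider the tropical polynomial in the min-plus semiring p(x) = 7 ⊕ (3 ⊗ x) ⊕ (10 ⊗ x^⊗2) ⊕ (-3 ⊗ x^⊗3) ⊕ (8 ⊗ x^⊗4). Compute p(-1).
p(-1) = -6

A tropical monomial a ⊗ x^⊗i evaluates to a + i · x. Evaluating each term at x = -1:
  Term 0 contributes 7 + 0 · -1 = 7
  Term 1 contributes 3 + 1 · -1 = 2
  Term 2 contributes 10 + 2 · -1 = 8
  Term 3 contributes -3 + 3 · -1 = -6
  Term 4 contributes 8 + 4 · -1 = 4
p(-1) = ⊕ of these = min[7, 2, 8, -6, 4] = -6.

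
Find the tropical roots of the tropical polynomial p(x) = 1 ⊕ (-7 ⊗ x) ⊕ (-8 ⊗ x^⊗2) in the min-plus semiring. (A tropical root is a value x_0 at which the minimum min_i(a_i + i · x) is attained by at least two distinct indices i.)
Roots: {1, 8}

Each tropical root is a break point of the lower envelope of the lines y = a_i + i · x (there are 3 lines, with slopes 0, 1, ..., 2). Only the lines that attain the minimum somewhere contribute to roots; other lines are dominated. Here the surviving (envelope) indices are i = 2, i = 1, i = 0.
Intersections between consecutive envelope lines give the roots: for adjacent envelope indices i < j the intersection is x = (a_i − a_j) / (j − i). Reading off the sorted break points: {1, 8}.
Verification: at each break x_0, at least two indices attain the minimum of min_i(a_i + i · x_0).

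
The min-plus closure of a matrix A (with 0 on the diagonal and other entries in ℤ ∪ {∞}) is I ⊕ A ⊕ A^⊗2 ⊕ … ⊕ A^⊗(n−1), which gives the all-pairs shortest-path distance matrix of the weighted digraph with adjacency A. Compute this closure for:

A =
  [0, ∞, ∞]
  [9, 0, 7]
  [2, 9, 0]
Closure =
  [0, ∞, ∞]
  [9, 0, 7]
  [2, 9, 0]

This is the Floyd-Warshall all-pairs shortest-path computation. For each intermediate vertex k = 0, 1, …, 2, update dist[i][j] ← min(dist[i][j], dist[i][k] + dist[k][j]). The final matrix gives, for each (i, j), the minimum total weight of any directed path from i to j (possibly empty when i = j).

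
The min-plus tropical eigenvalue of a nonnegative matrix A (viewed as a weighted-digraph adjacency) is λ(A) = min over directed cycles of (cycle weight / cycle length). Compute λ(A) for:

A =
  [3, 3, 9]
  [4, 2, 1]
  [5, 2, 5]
λ(A) = 3/2

Enumerate directed cycles and compute their means (weight / length). Sample:
  cycle 0 → 0: weight = 3, length = 1, mean = 3/1 ≈ 3.000
  cycle 1 → 1: weight = 2, length = 1, mean = 2/1 ≈ 2.000
  cycle 2 → 2: weight = 5, length = 1, mean = 5/1 ≈ 5.000
  cycle 0 → 1 → 0: weight = 7, length = 2, mean = 7/2 ≈ 3.500
  cycle 0 → 2 → 0: weight = 14, length = 2, mean = 14/2 ≈ 7.000
  cycle 1 → 0 → 1: weight = 7, length = 2, mean = 7/2 ≈ 3.500
Minimum mean = 1.500, attained e.g. along the cycle 1 → 2 → 1 with weight 3 and length 2. So λ(A) = 3/2 = 3/2.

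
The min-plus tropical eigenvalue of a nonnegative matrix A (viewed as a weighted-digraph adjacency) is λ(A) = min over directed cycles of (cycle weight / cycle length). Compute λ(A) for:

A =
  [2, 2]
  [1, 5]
λ(A) = 3/2

Enumerate directed cycles and compute their means (weight / length). Sample:
  cycle 0 → 0: weight = 2, length = 1, mean = 2/1 ≈ 2.000
  cycle 1 → 1: weight = 5, length = 1, mean = 5/1 ≈ 5.000
  cycle 0 → 1 → 0: weight = 3, length = 2, mean = 3/2 ≈ 1.500
  cycle 1 → 0 → 1: weight = 3, length = 2, mean = 3/2 ≈ 1.500
Minimum mean = 1.500, attained e.g. along the cycle 0 → 1 → 0 with weight 3 and length 2. So λ(A) = 3/2 = 3/2.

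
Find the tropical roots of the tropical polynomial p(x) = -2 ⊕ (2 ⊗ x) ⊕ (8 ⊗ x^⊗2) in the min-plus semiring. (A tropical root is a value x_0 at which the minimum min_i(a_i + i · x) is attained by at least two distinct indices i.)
Roots: {-6, -4}

Each tropical root is a break point of the lower envelope of the lines y = a_i + i · x (there are 3 lines, with slopes 0, 1, ..., 2). Only the lines that attain the minimum somewhere contribute to roots; other lines are dominated. Here the surviving (envelope) indices are i = 2, i = 1, i = 0.
Intersections between consecutive envelope lines give the roots: for adjacent envelope indices i < j the intersection is x = (a_i − a_j) / (j − i). Reading off the sorted break points: {-6, -4}.
Verification: at each break x_0, at least two indices attain the minimum of min_i(a_i + i · x_0).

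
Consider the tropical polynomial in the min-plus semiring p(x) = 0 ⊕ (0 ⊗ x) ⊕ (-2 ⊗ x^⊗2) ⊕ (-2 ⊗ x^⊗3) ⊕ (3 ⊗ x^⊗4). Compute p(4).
p(4) = 0

A tropical monomial a ⊗ x^⊗i evaluates to a + i · x. Evaluating each term at x = 4:
  Term 0 contributes 0 + 0 · 4 = 0
  Term 1 contributes 0 + 1 · 4 = 4
  Term 2 contributes -2 + 2 · 4 = 6
  Term 3 contributes -2 + 3 · 4 = 10
  Term 4 contributes 3 + 4 · 4 = 19
p(4) = ⊕ of these = min[0, 4, 6, 10, 19] = 0.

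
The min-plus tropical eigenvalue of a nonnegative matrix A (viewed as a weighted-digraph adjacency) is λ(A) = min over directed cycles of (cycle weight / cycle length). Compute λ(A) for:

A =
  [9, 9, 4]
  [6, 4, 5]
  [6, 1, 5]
λ(A) = 3

Enumerate directed cycles and compute their means (weight / length). Sample:
  cycle 0 → 0: weight = 9, length = 1, mean = 9/1 ≈ 9.000
  cycle 1 → 1: weight = 4, length = 1, mean = 4/1 ≈ 4.000
  cycle 2 → 2: weight = 5, length = 1, mean = 5/1 ≈ 5.000
  cycle 0 → 1 → 0: weight = 15, length = 2, mean = 15/2 ≈ 7.500
  cycle 0 → 2 → 0: weight = 10, length = 2, mean = 10/2 ≈ 5.000
  cycle 1 → 0 → 1: weight = 15, length = 2, mean = 15/2 ≈ 7.500
Minimum mean = 3.000, attained e.g. along the cycle 1 → 2 → 1 with weight 6 and length 2. So λ(A) = 6/2 = 3.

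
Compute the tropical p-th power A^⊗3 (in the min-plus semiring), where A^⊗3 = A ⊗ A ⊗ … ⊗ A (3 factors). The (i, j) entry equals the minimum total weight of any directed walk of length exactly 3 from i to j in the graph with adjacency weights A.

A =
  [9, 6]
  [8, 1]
A^⊗3 =
  [15, 8]
  [10, 3]

Each entry (A^⊗3)_ij equals the minimum over all length-3 walks i = v_0 → v_1 → … → v_3 = j of Σ_t A[v_t][v_{t+1}]. For example, for (i, j) = (0, 1) we minimise over 4 possible intermediate vertex sequences; the minimum is 8, attained along the walk 0 → 1 → 1 → 1.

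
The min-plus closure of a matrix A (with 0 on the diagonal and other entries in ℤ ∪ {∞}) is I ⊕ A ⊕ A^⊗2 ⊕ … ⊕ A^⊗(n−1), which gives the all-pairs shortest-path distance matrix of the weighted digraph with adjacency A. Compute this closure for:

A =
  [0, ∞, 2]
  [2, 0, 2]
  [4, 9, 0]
Closure =
  [0, 11, 2]
  [2, 0, 2]
  [4, 9, 0]

This is the Floyd-Warshall all-pairs shortest-path computation. For each intermediate vertex k = 0, 1, …, 2, update dist[i][j] ← min(dist[i][j], dist[i][k] + dist[k][j]). The final matrix gives, for each (i, j), the minimum total weight of any directed path from i to j (possibly empty when i = j).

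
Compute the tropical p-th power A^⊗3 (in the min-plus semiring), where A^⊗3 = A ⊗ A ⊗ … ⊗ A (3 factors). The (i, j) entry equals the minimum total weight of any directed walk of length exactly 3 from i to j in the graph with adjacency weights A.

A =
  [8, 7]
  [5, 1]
A^⊗3 =
  [13, 9]
  [7, 3]

Each entry (A^⊗3)_ij equals the minimum over all length-3 walks i = v_0 → v_1 → … → v_3 = j of Σ_t A[v_t][v_{t+1}]. For example, for (i, j) = (0, 1) we minimise over 4 possible intermediate vertex sequences; the minimum is 9, attained along the walk 0 → 1 → 1 → 1.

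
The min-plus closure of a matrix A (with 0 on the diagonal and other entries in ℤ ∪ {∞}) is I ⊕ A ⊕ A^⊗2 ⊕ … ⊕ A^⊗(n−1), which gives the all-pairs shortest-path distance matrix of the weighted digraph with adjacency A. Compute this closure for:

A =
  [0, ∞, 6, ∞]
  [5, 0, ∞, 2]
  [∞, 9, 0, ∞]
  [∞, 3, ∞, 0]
Closure =
  [0, 15, 6, 17]
  [5, 0, 11, 2]
  [14, 9, 0, 11]
  [8, 3, 14, 0]

This is the Floyd-Warshall all-pairs shortest-path computation. For each intermediate vertex k = 0, 1, …, 3, update dist[i][j] ← min(dist[i][j], dist[i][k] + dist[k][j]). The final matrix gives, for each (i, j), the minimum total weight of any directed path from i to j (possibly empty when i = j).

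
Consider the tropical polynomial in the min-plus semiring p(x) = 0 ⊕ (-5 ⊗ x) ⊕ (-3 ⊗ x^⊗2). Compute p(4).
p(4) = -1

A tropical monomial a ⊗ x^⊗i evaluates to a + i · x. Evaluating each term at x = 4:
  Term 0 contributes 0 + 0 · 4 = 0
  Term 1 contributes -5 + 1 · 4 = -1
  Term 2 contributes -3 + 2 · 4 = 5
p(4) = ⊕ of these = min[0, -1, 5] = -1.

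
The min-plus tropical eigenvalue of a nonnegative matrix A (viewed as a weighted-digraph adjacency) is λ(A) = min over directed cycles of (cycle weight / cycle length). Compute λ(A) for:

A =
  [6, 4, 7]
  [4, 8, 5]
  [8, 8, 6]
λ(A) = 4

Enumerate directed cycles and compute their means (weight / length). Sample:
  cycle 0 → 0: weight = 6, length = 1, mean = 6/1 ≈ 6.000
  cycle 1 → 1: weight = 8, length = 1, mean = 8/1 ≈ 8.000
  cycle 2 → 2: weight = 6, length = 1, mean = 6/1 ≈ 6.000
  cycle 0 → 1 → 0: weight = 8, length = 2, mean = 8/2 ≈ 4.000
  cycle 0 → 2 → 0: weight = 15, length = 2, mean = 15/2 ≈ 7.500
  cycle 1 → 0 → 1: weight = 8, length = 2, mean = 8/2 ≈ 4.000
Minimum mean = 4.000, attained e.g. along the cycle 0 → 1 → 0 with weight 8 and length 2. So λ(A) = 8/2 = 4.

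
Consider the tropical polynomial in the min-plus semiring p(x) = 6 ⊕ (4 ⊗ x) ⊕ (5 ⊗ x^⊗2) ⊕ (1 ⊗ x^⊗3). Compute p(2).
p(2) = 6

A tropical monomial a ⊗ x^⊗i evaluates to a + i · x. Evaluating each term at x = 2:
  Term 0 contributes 6 + 0 · 2 = 6
  Term 1 contributes 4 + 1 · 2 = 6
  Term 2 contributes 5 + 2 · 2 = 9
  Term 3 contributes 1 + 3 · 2 = 7
p(2) = ⊕ of these = min[6, 6, 9, 7] = 6.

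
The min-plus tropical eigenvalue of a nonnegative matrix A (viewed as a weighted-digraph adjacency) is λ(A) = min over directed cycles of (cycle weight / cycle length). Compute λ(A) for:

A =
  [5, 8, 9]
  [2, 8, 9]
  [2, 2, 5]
λ(A) = 13/3

Enumerate directed cycles and compute their means (weight / length). Sample:
  cycle 0 → 0: weight = 5, length = 1, mean = 5/1 ≈ 5.000
  cycle 1 → 1: weight = 8, length = 1, mean = 8/1 ≈ 8.000
  cycle 2 → 2: weight = 5, length = 1, mean = 5/1 ≈ 5.000
  cycle 0 → 1 → 0: weight = 10, length = 2, mean = 10/2 ≈ 5.000
  cycle 0 → 2 → 0: weight = 11, length = 2, mean = 11/2 ≈ 5.500
  cycle 1 → 0 → 1: weight = 10, length = 2, mean = 10/2 ≈ 5.000
Minimum mean = 4.333, attained e.g. along the cycle 0 → 2 → 1 → 0 with weight 13 and length 3. So λ(A) = 13/3 = 13/3.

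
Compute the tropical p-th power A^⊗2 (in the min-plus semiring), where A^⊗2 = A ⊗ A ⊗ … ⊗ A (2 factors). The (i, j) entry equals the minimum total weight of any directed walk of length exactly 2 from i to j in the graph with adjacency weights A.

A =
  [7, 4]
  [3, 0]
A^⊗2 =
  [7, 4]
  [3, 0]

Each entry (A^⊗2)_ij equals the minimum over all length-2 walks i = v_0 → v_1 → … → v_2 = j of Σ_t A[v_t][v_{t+1}]. For example, for (i, j) = (0, 1) we minimise over 2 possible intermediate vertex sequences; the minimum is 4, attained along the walk 0 → 1 → 1.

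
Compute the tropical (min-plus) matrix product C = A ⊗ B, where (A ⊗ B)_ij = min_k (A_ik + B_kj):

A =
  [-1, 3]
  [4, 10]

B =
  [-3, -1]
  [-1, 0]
A ⊗ B =
  [-4, -2]
  [1, 3]

Apply the min-plus product entry-by-entry:
  C[0][0] = min over k of (A[0][0] + B[0][0] = -1 + -3 = -4, A[0][1] + B[1][0] = 3 + -1 = 2) = -4 (attained at k = 0)
  C[0][1] = min over k of (A[0][0] + B[0][1] = -1 + -1 = -2, A[0][1] + B[1][1] = 3 + 0 = 3) = -2 (attained at k = 0)
  C[1][0] = min over k of (A[1][0] + B[0][0] = 4 + -3 = 1, A[1][1] + B[1][0] = 10 + -1 = 9) = 1 (attained at k = 0)
  C[1][1] = min over k of (A[1][0] + B[0][1] = 4 + -1 = 3, A[1][1] + B[1][1] = 10 + 0 = 10) = 3 (attained at k = 0)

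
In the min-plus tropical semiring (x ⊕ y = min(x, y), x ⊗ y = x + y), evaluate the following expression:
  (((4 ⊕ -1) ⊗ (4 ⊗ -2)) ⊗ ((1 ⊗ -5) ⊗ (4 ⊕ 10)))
(((4 ⊕ -1) ⊗ (4 ⊗ -2)) ⊗ ((1 ⊗ -5) ⊗ (4 ⊕ 10))) = 1

Expand innermost to outermost. Recall ⊕ takes the minimum of its arguments and ⊗ takes their sum. Working out the expression (((4 ⊕ -1) ⊗ (4 ⊗ -2)) ⊗ ((1 ⊗ -5) ⊗ (4 ⊕ 10))) gives 1.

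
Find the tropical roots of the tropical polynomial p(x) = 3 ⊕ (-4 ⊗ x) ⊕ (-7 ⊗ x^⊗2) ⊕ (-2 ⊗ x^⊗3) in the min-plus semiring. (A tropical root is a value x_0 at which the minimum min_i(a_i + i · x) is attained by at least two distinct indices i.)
Roots: {-5, 3, 7}

Each tropical root is a break point of the lower envelope of the lines y = a_i + i · x (there are 4 lines, with slopes 0, 1, ..., 3). Only the lines that attain the minimum somewhere contribute to roots; other lines are dominated. Here the surviving (envelope) indices are i = 3, i = 2, i = 1, i = 0.
Intersections between consecutive envelope lines give the roots: for adjacent envelope indices i < j the intersection is x = (a_i − a_j) / (j − i). Reading off the sorted break points: {-5, 3, 7}.
Verification: at each break x_0, at least two indices attain the minimum of min_i(a_i + i · x_0).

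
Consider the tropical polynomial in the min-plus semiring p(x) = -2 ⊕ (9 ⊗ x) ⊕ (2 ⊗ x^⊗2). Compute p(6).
p(6) = -2

A tropical monomial a ⊗ x^⊗i evaluates to a + i · x. Evaluating each term at x = 6:
  Term 0 contributes -2 + 0 · 6 = -2
  Term 1 contributes 9 + 1 · 6 = 15
  Term 2 contributes 2 + 2 · 6 = 14
p(6) = ⊕ of these = min[-2, 15, 14] = -2.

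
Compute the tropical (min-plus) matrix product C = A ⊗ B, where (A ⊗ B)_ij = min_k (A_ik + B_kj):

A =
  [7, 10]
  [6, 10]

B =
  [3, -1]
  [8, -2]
A ⊗ B =
  [10, 6]
  [9, 5]

Apply the min-plus product entry-by-entry:
  C[0][0] = min over k of (A[0][0] + B[0][0] = 7 + 3 = 10, A[0][1] + B[1][0] = 10 + 8 = 18) = 10 (attained at k = 0)
  C[0][1] = min over k of (A[0][0] + B[0][1] = 7 + -1 = 6, A[0][1] + B[1][1] = 10 + -2 = 8) = 6 (attained at k = 0)
  C[1][0] = min over k of (A[1][0] + B[0][0] = 6 + 3 = 9, A[1][1] + B[1][0] = 10 + 8 = 18) = 9 (attained at k = 0)
  C[1][1] = min over k of (A[1][0] + B[0][1] = 6 + -1 = 5, A[1][1] + B[1][1] = 10 + -2 = 8) = 5 (attained at k = 0)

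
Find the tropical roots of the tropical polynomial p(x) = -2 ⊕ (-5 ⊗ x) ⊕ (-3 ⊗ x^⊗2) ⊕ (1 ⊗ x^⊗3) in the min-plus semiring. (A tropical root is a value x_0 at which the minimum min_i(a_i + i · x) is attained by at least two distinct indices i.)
Roots: {-4, -2, 3}

Each tropical root is a break point of the lower envelope of the lines y = a_i + i · x (there are 4 lines, with slopes 0, 1, ..., 3). Only the lines that attain the minimum somewhere contribute to roots; other lines are dominated. Here the surviving (envelope) indices are i = 3, i = 2, i = 1, i = 0.
Intersections between consecutive envelope lines give the roots: for adjacent envelope indices i < j the intersection is x = (a_i − a_j) / (j − i). Reading off the sorted break points: {-4, -2, 3}.
Verification: at each break x_0, at least two indices attain the minimum of min_i(a_i + i · x_0).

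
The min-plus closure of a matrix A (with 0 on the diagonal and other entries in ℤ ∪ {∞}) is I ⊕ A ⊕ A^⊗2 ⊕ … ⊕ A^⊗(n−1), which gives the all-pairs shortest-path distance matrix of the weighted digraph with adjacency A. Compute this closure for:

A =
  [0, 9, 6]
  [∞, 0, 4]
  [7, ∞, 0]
Closure =
  [0, 9, 6]
  [11, 0, 4]
  [7, 16, 0]

This is the Floyd-Warshall all-pairs shortest-path computation. For each intermediate vertex k = 0, 1, …, 2, update dist[i][j] ← min(dist[i][j], dist[i][k] + dist[k][j]). The final matrix gives, for each (i, j), the minimum total weight of any directed path from i to j (possibly empty when i = j).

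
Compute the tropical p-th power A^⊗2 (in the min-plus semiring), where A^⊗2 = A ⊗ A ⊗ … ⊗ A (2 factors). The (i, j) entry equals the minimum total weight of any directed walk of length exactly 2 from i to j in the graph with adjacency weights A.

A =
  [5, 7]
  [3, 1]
A^⊗2 =
  [10, 8]
  [4, 2]

Each entry (A^⊗2)_ij equals the minimum over all length-2 walks i = v_0 → v_1 → … → v_2 = j of Σ_t A[v_t][v_{t+1}]. For example, for (i, j) = (0, 1) we minimise over 2 possible intermediate vertex sequences; the minimum is 8, attained along the walk 0 → 1 → 1.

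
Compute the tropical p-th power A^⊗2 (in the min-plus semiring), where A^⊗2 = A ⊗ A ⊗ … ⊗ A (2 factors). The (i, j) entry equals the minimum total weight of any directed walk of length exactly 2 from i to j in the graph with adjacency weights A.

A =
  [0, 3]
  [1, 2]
A^⊗2 =
  [0, 3]
  [1, 4]

Each entry (A^⊗2)_ij equals the minimum over all length-2 walks i = v_0 → v_1 → … → v_2 = j of Σ_t A[v_t][v_{t+1}]. For example, for (i, j) = (0, 1) we minimise over 2 possible intermediate vertex sequences; the minimum is 3, attained along the walk 0 → 0 → 1.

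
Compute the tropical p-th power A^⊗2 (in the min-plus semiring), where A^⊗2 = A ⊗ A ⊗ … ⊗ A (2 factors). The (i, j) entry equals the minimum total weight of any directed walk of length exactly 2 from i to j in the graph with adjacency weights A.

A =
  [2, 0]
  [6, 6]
A^⊗2 =
  [4, 2]
  [8, 6]

Each entry (A^⊗2)_ij equals the minimum over all length-2 walks i = v_0 → v_1 → … → v_2 = j of Σ_t A[v_t][v_{t+1}]. For example, for (i, j) = (0, 1) we minimise over 2 possible intermediate vertex sequences; the minimum is 2, attained along the walk 0 → 0 → 1.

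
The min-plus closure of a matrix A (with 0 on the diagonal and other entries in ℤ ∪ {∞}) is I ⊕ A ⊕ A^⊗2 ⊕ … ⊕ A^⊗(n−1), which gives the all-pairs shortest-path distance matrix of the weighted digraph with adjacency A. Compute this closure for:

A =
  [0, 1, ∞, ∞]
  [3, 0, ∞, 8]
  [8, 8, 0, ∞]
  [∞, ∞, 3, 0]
Closure =
  [0, 1, 12, 9]
  [3, 0, 11, 8]
  [8, 8, 0, 16]
  [11, 11, 3, 0]

This is the Floyd-Warshall all-pairs shortest-path computation. For each intermediate vertex k = 0, 1, …, 3, update dist[i][j] ← min(dist[i][j], dist[i][k] + dist[k][j]). The final matrix gives, for each (i, j), the minimum total weight of any directed path from i to j (possibly empty when i = j).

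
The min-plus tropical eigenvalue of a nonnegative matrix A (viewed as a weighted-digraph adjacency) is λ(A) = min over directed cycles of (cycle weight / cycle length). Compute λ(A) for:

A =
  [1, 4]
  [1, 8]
λ(A) = 1

Enumerate directed cycles and compute their means (weight / length). Sample:
  cycle 0 → 0: weight = 1, length = 1, mean = 1/1 ≈ 1.000
  cycle 1 → 1: weight = 8, length = 1, mean = 8/1 ≈ 8.000
  cycle 0 → 1 → 0: weight = 5, length = 2, mean = 5/2 ≈ 2.500
  cycle 1 → 0 → 1: weight = 5, length = 2, mean = 5/2 ≈ 2.500
Minimum mean = 1.000, attained e.g. along the cycle 0 → 0 with weight 1 and length 1. So λ(A) = 1/1 = 1.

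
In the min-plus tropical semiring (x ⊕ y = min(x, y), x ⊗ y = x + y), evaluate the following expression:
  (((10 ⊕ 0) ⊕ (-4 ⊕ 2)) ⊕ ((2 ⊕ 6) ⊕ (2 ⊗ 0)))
(((10 ⊕ 0) ⊕ (-4 ⊕ 2)) ⊕ ((2 ⊕ 6) ⊕ (2 ⊗ 0))) = -4

Expand innermost to outermost. Recall ⊕ takes the minimum of its arguments and ⊗ takes their sum. Working out the expression (((10 ⊕ 0) ⊕ (-4 ⊕ 2)) ⊕ ((2 ⊕ 6) ⊕ (2 ⊗ 0))) gives -4.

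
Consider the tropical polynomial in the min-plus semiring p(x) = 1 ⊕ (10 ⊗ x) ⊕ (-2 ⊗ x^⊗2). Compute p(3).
p(3) = 1

A tropical monomial a ⊗ x^⊗i evaluates to a + i · x. Evaluating each term at x = 3:
  Term 0 contributes 1 + 0 · 3 = 1
  Term 1 contributes 10 + 1 · 3 = 13
  Term 2 contributes -2 + 2 · 3 = 4
p(3) = ⊕ of these = min[1, 13, 4] = 1.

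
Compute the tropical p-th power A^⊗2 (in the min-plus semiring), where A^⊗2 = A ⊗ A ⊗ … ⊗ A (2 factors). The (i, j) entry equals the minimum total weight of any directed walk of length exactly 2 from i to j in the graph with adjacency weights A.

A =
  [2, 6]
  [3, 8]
A^⊗2 =
  [4, 8]
  [5, 9]

Each entry (A^⊗2)_ij equals the minimum over all length-2 walks i = v_0 → v_1 → … → v_2 = j of Σ_t A[v_t][v_{t+1}]. For example, for (i, j) = (0, 1) we minimise over 2 possible intermediate vertex sequences; the minimum is 8, attained along the walk 0 → 0 → 1.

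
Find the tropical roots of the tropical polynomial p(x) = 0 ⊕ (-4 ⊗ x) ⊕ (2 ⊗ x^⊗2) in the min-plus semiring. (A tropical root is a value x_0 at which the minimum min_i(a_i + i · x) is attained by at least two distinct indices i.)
Roots: {-6, 4}

Each tropical root is a break point of the lower envelope of the lines y = a_i + i · x (there are 3 lines, with slopes 0, 1, ..., 2). Only the lines that attain the minimum somewhere contribute to roots; other lines are dominated. Here the surviving (envelope) indices are i = 2, i = 1, i = 0.
Intersections between consecutive envelope lines give the roots: for adjacent envelope indices i < j the intersection is x = (a_i − a_j) / (j − i). Reading off the sorted break points: {-6, 4}.
Verification: at each break x_0, at least two indices attain the minimum of min_i(a_i + i · x_0).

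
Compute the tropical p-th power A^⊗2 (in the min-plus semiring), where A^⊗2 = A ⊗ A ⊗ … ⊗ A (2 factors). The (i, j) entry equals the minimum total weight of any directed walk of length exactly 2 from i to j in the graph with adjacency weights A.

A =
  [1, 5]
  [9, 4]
A^⊗2 =
  [2, 6]
  [10, 8]

Each entry (A^⊗2)_ij equals the minimum over all length-2 walks i = v_0 → v_1 → … → v_2 = j of Σ_t A[v_t][v_{t+1}]. For example, for (i, j) = (0, 1) we minimise over 2 possible intermediate vertex sequences; the minimum is 6, attained along the walk 0 → 0 → 1.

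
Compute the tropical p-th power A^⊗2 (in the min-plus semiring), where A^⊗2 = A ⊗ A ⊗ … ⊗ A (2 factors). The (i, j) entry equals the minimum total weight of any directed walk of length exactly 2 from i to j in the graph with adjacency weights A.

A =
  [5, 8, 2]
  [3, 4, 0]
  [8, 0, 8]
A^⊗2 =
  [10, 2, 7]
  [7, 0, 4]
  [3, 4, 0]

Each entry (A^⊗2)_ij equals the minimum over all length-2 walks i = v_0 → v_1 → … → v_2 = j of Σ_t A[v_t][v_{t+1}]. For example, for (i, j) = (0, 2) we minimise over 3 possible intermediate vertex sequences; the minimum is 7, attained along the walk 0 → 0 → 2.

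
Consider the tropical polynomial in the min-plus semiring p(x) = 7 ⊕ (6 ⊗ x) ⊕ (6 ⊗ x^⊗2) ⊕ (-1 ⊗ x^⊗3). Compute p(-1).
p(-1) = -4

A tropical monomial a ⊗ x^⊗i evaluates to a + i · x. Evaluating each term at x = -1:
  Term 0 contributes 7 + 0 · -1 = 7
  Term 1 contributes 6 + 1 · -1 = 5
  Term 2 contributes 6 + 2 · -1 = 4
  Term 3 contributes -1 + 3 · -1 = -4
p(-1) = ⊕ of these = min[7, 5, 4, -4] = -4.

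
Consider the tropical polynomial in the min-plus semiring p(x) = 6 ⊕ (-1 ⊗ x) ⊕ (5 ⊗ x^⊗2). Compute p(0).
p(0) = -1

A tropical monomial a ⊗ x^⊗i evaluates to a + i · x. Evaluating each term at x = 0:
  Term 0 contributes 6 + 0 · 0 = 6
  Term 1 contributes -1 + 1 · 0 = -1
  Term 2 contributes 5 + 2 · 0 = 5
p(0) = ⊕ of these = min[6, -1, 5] = -1.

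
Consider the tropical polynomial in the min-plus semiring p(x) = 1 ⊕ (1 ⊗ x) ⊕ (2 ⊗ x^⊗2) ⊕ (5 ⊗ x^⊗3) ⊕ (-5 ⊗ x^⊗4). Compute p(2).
p(2) = 1

A tropical monomial a ⊗ x^⊗i evaluates to a + i · x. Evaluating each term at x = 2:
  Term 0 contributes 1 + 0 · 2 = 1
  Term 1 contributes 1 + 1 · 2 = 3
  Term 2 contributes 2 + 2 · 2 = 6
  Term 3 contributes 5 + 3 · 2 = 11
  Term 4 contributes -5 + 4 · 2 = 3
p(2) = ⊕ of these = min[1, 3, 6, 11, 3] = 1.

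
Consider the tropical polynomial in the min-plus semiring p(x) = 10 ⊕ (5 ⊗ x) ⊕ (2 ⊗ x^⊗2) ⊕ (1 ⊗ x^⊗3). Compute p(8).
p(8) = 10

A tropical monomial a ⊗ x^⊗i evaluates to a + i · x. Evaluating each term at x = 8:
  Term 0 contributes 10 + 0 · 8 = 10
  Term 1 contributes 5 + 1 · 8 = 13
  Term 2 contributes 2 + 2 · 8 = 18
  Term 3 contributes 1 + 3 · 8 = 25
p(8) = ⊕ of these = min[10, 13, 18, 25] = 10.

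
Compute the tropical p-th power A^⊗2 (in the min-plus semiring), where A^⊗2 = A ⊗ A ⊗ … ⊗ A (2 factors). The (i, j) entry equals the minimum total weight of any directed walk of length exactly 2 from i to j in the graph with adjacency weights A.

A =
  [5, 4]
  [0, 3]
A^⊗2 =
  [4, 7]
  [3, 4]

Each entry (A^⊗2)_ij equals the minimum over all length-2 walks i = v_0 → v_1 → … → v_2 = j of Σ_t A[v_t][v_{t+1}]. For example, for (i, j) = (0, 1) we minimise over 2 possible intermediate vertex sequences; the minimum is 7, attained along the walk 0 → 1 → 1.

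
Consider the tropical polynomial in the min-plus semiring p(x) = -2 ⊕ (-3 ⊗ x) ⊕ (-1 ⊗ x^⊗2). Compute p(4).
p(4) = -2

A tropical monomial a ⊗ x^⊗i evaluates to a + i · x. Evaluating each term at x = 4:
  Term 0 contributes -2 + 0 · 4 = -2
  Term 1 contributes -3 + 1 · 4 = 1
  Term 2 contributes -1 + 2 · 4 = 7
p(4) = ⊕ of these = min[-2, 1, 7] = -2.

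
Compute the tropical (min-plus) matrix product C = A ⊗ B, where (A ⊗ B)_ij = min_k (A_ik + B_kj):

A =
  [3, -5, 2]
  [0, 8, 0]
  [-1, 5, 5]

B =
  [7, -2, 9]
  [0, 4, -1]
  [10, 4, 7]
A ⊗ B =
  [-5, -1, -6]
  [7, -2, 7]
  [5, -3, 4]

Apply the min-plus product entry-by-entry:
  C[0][0] = min over k of (A[0][0] + B[0][0] = 3 + 7 = 10, A[0][1] + B[1][0] = -5 + 0 = -5, A[0][2] + B[2][0] = 2 + 10 = 12) = -5 (attained at k = 1)
  C[0][1] = min over k of (A[0][0] + B[0][1] = 3 + -2 = 1, A[0][1] + B[1][1] = -5 + 4 = -1, A[0][2] + B[2][1] = 2 + 4 = 6) = -1 (attained at k = 1)
  C[0][2] = min over k of (A[0][0] + B[0][2] = 3 + 9 = 12, A[0][1] + B[1][2] = -5 + -1 = -6, A[0][2] + B[2][2] = 2 + 7 = 9) = -6 (attained at k = 1)
  C[1][0] = min over k of (A[1][0] + B[0][0] = 0 + 7 = 7, A[1][1] + B[1][0] = 8 + 0 = 8, A[1][2] + B[2][0] = 0 + 10 = 10) = 7 (attained at k = 0)
  C[1][1] = min over k of (A[1][0] + B[0][1] = 0 + -2 = -2, A[1][1] + B[1][1] = 8 + 4 = 12, A[1][2] + B[2][1] = 0 + 4 = 4) = -2 (attained at k = 0)
  C[1][2] = min over k of (A[1][0] + B[0][2] = 0 + 9 = 9, A[1][1] + B[1][2] = 8 + -1 = 7, A[1][2] + B[2][2] = 0 + 7 = 7) = 7 (attained at k = 1)
  C[2][0] = min over k of (A[2][0] + B[0][0] = -1 + 7 = 6, A[2][1] + B[1][0] = 5 + 0 = 5, A[2][2] + B[2][0] = 5 + 10 = 15) = 5 (attained at k = 1)
  C[2][1] = min over k of (A[2][0] + B[0][1] = -1 + -2 = -3, A[2][1] + B[1][1] = 5 + 4 = 9, A[2][2] + B[2][1] = 5 + 4 = 9) = -3 (attained at k = 0)
  C[2][2] = min over k of (A[2][0] + B[0][2] = -1 + 9 = 8, A[2][1] + B[1][2] = 5 + -1 = 4, A[2][2] + B[2][2] = 5 + 7 = 12) = 4 (attained at k = 1)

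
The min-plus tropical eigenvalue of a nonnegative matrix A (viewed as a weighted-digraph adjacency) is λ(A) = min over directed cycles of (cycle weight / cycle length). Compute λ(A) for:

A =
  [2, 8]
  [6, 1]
λ(A) = 1

Enumerate directed cycles and compute their means (weight / length). Sample:
  cycle 0 → 0: weight = 2, length = 1, mean = 2/1 ≈ 2.000
  cycle 1 → 1: weight = 1, length = 1, mean = 1/1 ≈ 1.000
  cycle 0 → 1 → 0: weight = 14, length = 2, mean = 14/2 ≈ 7.000
  cycle 1 → 0 → 1: weight = 14, length = 2, mean = 14/2 ≈ 7.000
Minimum mean = 1.000, attained e.g. along the cycle 1 → 1 with weight 1 and length 1. So λ(A) = 1/1 = 1.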